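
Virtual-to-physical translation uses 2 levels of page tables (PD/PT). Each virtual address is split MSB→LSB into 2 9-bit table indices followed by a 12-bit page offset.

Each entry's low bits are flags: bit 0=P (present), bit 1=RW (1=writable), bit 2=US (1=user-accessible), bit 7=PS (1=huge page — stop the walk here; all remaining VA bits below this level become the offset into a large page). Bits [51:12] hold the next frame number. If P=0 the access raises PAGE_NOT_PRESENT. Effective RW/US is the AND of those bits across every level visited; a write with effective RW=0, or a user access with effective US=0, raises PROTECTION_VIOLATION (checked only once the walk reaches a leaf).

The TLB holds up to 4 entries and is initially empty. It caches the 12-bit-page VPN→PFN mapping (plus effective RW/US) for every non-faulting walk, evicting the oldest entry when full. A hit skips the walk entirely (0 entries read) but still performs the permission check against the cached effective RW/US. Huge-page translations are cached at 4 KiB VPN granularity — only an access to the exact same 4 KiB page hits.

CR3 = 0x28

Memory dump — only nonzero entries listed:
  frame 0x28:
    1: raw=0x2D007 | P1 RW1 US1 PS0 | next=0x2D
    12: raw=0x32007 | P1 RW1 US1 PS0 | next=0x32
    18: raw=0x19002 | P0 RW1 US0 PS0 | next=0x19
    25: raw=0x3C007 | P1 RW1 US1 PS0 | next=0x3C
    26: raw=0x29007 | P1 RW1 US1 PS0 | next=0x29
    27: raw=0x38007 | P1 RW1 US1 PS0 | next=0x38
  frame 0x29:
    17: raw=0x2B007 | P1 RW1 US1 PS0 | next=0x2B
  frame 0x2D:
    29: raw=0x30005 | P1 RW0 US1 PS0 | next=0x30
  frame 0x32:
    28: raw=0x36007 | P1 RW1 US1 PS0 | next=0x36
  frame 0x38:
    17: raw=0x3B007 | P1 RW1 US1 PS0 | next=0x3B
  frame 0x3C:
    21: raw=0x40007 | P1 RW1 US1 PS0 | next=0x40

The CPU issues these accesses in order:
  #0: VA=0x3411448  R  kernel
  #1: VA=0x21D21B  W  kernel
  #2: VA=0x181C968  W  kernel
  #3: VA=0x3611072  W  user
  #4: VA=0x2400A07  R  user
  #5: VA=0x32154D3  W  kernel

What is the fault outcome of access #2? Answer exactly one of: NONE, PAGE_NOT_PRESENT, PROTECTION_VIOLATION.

Per-access translation:
#0 VA=0x3411448 (r,kernel):
  L0 @0x28[26] → 0x29007  P=1,RW=1,US=1,PS=0
  L1 @0x29[17] → 0x2B007  P=1,RW=1,US=1,PS=0
  ⇒ phys 0x2B448  [2 reads]
#1 VA=0x21D21B (w,kernel):
  L0 @0x28[1] → 0x2D007  P=1,RW=1,US=1,PS=0
  L1 @0x2D[29] → 0x30005  P=1,RW=0,US=1,PS=0
  → PROTECTION_VIOLATION  (2 entries read)
#2 VA=0x181C968 (w,kernel):
  L0 @0x28[12] → 0x32007  P=1,RW=1,US=1,PS=0
  L1 @0x32[28] → 0x36007  P=1,RW=1,US=1,PS=0
  ⇒ phys 0x36968  [2 reads]
#3 VA=0x3611072 (w,user):
  L0 @0x28[27] → 0x38007  P=1,RW=1,US=1,PS=0
  L1 @0x38[17] → 0x3B007  P=1,RW=1,US=1,PS=0
  ⇒ phys 0x3B072  [2 reads]
#4 VA=0x2400A07 (r,user):
  L0 @0x28[18] → 0x19002  P=0,RW=1,US=0,PS=0
  → PAGE_NOT_PRESENT  (1 entries read)
#5 VA=0x32154D3 (w,kernel):
  L0 @0x28[25] → 0x3C007  P=1,RW=1,US=1,PS=0
  L1 @0x3C[21] → 0x40007  P=1,RW=1,US=1,PS=0
  ⇒ phys 0x404D3  [2 reads]

Access #2 fault: NONE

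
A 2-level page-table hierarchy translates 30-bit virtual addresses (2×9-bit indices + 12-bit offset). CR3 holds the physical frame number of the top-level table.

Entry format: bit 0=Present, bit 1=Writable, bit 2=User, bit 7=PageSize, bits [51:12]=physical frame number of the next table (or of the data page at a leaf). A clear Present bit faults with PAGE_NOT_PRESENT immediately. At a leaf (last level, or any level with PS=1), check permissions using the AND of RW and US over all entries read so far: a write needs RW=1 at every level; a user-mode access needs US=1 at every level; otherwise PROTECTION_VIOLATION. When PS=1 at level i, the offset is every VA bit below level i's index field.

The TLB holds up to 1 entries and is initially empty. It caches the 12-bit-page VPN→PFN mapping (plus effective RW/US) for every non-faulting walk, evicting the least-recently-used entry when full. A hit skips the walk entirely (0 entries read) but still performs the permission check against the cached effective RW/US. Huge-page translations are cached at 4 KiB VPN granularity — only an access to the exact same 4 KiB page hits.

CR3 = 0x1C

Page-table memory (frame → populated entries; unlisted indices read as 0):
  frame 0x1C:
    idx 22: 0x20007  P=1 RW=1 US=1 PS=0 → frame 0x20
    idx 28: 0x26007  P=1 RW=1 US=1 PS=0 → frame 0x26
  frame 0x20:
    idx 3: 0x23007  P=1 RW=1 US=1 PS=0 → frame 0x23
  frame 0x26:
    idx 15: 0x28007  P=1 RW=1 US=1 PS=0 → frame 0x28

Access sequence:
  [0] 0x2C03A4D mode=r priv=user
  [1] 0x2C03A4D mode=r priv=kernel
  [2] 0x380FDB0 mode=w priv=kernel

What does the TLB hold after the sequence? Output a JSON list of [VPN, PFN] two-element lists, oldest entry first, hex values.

Trace:
#0 VA=0x2C03A4D (r,user):
  L0 @0x1C[22] → 0x20007  P=1,RW=1,US=1,PS=0
  L1 @0x20[3] → 0x23007  P=1,RW=1,US=1,PS=0
  ⇒ phys 0x23A4D  [2 reads]
#1 VA=0x2C03A4D (r,kernel):
  TLB hit vpn=0x2C03 → PA=0x23A4D
#2 VA=0x380FDB0 (w,kernel):
  L0 @0x1C[28] → 0x26007  P=1,RW=1,US=1,PS=0
  L1 @0x26[15] → 0x28007  P=1,RW=1,US=1,PS=0
  ⇒ phys 0x28DB0  [2 reads]

TLB: [["0x380F", "0x28"]]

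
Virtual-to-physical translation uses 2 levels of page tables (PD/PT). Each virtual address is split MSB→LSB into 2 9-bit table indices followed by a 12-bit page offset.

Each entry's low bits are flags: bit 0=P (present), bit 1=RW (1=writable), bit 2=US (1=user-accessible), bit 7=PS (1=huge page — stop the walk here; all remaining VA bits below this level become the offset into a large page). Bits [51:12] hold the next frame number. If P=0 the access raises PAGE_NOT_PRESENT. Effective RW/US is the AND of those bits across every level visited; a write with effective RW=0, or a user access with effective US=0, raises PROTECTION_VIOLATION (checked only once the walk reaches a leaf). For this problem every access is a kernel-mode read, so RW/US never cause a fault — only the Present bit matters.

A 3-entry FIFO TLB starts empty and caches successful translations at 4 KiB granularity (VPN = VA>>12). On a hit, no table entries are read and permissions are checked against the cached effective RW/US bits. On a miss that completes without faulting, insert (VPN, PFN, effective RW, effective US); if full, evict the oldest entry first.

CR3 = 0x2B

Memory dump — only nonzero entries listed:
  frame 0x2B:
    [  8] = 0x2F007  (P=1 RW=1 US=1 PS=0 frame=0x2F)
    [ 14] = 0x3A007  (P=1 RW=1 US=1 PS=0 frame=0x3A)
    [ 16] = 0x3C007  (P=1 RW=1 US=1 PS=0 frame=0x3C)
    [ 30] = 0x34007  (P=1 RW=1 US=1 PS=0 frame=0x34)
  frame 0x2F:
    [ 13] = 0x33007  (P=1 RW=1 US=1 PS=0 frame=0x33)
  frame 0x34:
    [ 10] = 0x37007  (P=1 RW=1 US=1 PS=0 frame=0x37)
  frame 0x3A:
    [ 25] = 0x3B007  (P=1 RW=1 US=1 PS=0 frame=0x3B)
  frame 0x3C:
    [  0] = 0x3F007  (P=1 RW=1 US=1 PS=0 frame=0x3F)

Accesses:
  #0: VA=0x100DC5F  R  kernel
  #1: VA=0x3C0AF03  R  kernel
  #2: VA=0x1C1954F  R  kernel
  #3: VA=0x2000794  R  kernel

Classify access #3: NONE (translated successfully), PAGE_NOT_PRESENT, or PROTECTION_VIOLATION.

Walk each access:
#0 VA=0x100DC5F (r,kernel):
  L0 @0x2B[8] → 0x2F007  P=1,RW=1,US=1,PS=0
  L1 @0x2F[13] → 0x33007  P=1,RW=1,US=1,PS=0
  ✓ 0x33C5F  — 2 lookups
#1 VA=0x3C0AF03 (r,kernel):
  L0 @0x2B[30] → 0x34007  P=1,RW=1,US=1,PS=0
  L1 @0x34[10] → 0x37007  P=1,RW=1,US=1,PS=0
  ✓ 0x37F03  — 2 lookups
#2 VA=0x1C1954F (r,kernel):
  L0 @0x2B[14] → 0x3A007  P=1,RW=1,US=1,PS=0
  L1 @0x3A[25] → 0x3B007  P=1,RW=1,US=1,PS=0
  ✓ 0x3B54F  — 2 lookups
#3 VA=0x2000794 (r,kernel):
  L0 @0x2B[16] → 0x3C007  P=1,RW=1,US=1,PS=0
  L1 @0x3C[0] → 0x3F007  P=1,RW=1,US=1,PS=0
  ✓ 0x3F794  — 2 lookups

Access #3 fault: NONE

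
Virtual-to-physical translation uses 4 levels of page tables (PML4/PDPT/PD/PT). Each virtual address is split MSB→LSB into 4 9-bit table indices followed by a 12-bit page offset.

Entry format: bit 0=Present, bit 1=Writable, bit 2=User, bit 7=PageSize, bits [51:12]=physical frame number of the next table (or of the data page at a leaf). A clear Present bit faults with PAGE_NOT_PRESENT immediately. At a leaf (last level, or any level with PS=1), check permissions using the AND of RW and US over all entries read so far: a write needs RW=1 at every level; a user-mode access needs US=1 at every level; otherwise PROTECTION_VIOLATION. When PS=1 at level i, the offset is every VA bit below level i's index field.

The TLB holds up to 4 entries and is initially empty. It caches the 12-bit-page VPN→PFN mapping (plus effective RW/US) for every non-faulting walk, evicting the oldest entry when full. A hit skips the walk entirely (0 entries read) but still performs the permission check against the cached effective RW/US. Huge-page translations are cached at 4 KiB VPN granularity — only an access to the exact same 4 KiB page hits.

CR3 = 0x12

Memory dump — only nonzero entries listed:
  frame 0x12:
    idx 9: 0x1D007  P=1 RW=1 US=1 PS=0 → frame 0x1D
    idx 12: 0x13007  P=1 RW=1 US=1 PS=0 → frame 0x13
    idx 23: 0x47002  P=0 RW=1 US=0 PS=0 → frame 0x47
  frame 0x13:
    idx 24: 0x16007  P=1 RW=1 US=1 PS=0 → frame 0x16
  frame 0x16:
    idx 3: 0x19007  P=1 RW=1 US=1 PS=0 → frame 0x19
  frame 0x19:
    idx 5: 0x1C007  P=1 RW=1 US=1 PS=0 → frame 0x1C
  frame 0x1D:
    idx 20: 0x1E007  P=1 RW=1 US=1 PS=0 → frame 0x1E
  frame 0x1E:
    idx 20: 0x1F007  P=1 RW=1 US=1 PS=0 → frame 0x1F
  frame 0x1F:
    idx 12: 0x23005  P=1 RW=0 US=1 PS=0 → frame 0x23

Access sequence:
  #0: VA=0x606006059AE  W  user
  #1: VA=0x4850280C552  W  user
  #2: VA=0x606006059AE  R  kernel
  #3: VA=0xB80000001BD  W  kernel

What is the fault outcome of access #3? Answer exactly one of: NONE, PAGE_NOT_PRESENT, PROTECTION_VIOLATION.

Per-access translation:
#0 VA=0x606006059AE (w,user):
  lvl0: tbl 0x12, slot 12 ⇒ 0x13007 (P1/RW1/US1/PS0)
  lvl1: tbl 0x13, slot 24 ⇒ 0x16007 (P1/RW1/US1/PS0)
  lvl2: tbl 0x16, slot 3 ⇒ 0x19007 (P1/RW1/US1/PS0)
  lvl3: tbl 0x19, slot 5 ⇒ 0x1C007 (P1/RW1/US1/PS0)
  ⇒ phys 0x1C9AE  [4 reads]
#1 VA=0x4850280C552 (w,user):
  lvl0: tbl 0x12, slot 9 ⇒ 0x1D007 (P1/RW1/US1/PS0)
  lvl1: tbl 0x1D, slot 20 ⇒ 0x1E007 (P1/RW1/US1/PS0)
  lvl2: tbl 0x1E, slot 20 ⇒ 0x1F007 (P1/RW1/US1/PS0)
  lvl3: tbl 0x1F, slot 12 ⇒ 0x23005 (P1/RW0/US1/PS0)
  ✗ PROTECTION_VIOLATION  [4 reads]
#2 VA=0x606006059AE (r,kernel):
  TLB hit vpn=0x60600605 → PA=0x1C9AE
#3 VA=0xB80000001BD (w,kernel):
  lvl0: tbl 0x12, slot 23 ⇒ 0x47002 (P0/RW1/US0/PS0)
  ✗ PAGE_NOT_PRESENT  [1 reads]

Access #3 fault: PAGE_NOT_PRESENT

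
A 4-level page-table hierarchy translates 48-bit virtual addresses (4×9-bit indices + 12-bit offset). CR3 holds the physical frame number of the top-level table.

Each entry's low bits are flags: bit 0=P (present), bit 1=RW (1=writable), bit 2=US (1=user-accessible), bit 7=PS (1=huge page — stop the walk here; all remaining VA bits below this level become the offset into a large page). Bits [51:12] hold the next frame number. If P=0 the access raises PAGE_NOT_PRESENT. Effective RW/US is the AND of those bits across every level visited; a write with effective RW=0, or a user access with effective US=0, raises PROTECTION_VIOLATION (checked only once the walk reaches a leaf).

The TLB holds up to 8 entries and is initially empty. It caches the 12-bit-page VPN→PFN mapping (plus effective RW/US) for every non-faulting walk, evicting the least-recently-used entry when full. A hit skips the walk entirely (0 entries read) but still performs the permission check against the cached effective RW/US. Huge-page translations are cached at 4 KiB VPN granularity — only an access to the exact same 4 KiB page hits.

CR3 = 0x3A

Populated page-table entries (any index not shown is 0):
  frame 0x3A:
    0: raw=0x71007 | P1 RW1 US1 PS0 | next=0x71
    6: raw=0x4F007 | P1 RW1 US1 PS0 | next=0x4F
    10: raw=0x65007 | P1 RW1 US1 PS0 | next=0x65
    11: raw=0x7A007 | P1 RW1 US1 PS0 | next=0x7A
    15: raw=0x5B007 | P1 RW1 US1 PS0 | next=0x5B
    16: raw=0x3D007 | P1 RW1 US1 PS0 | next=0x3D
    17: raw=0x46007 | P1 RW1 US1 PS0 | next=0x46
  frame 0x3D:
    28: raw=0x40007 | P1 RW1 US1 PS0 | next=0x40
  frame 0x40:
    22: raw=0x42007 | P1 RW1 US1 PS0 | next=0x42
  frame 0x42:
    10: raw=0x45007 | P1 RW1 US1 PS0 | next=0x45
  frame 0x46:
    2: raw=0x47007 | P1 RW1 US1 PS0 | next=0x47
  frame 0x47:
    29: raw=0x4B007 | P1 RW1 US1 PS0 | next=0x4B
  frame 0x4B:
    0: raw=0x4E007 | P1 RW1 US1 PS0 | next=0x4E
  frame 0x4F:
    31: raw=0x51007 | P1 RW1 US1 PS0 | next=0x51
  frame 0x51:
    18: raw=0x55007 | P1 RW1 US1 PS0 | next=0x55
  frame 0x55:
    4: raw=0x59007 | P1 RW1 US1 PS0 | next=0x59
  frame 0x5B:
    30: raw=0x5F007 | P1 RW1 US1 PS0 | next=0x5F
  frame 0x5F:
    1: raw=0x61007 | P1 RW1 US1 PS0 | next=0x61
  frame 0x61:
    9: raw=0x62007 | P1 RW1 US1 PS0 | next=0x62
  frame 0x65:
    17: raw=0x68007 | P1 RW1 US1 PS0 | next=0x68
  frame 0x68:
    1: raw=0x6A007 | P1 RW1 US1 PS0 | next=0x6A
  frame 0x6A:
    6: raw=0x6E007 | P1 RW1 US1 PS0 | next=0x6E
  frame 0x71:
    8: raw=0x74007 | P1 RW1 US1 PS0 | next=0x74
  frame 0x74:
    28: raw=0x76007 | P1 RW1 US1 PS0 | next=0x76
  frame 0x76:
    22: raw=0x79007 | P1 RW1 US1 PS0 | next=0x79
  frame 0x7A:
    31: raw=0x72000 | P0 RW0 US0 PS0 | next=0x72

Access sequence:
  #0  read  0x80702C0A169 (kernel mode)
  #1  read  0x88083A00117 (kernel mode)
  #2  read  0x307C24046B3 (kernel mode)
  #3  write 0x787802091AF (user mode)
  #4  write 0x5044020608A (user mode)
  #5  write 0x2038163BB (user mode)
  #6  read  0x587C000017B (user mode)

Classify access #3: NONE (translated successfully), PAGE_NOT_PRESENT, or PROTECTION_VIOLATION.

Trace:
#0 VA=0x80702C0A169 (r,kernel):
  L0: frame=0x3A idx=16 entry=0x3D007 [P=1 RW=1 US=1 PS=0]
  L1: frame=0x3D idx=28 entry=0x40007 [P=1 RW=1 US=1 PS=0]
  L2: frame=0x40 idx=22 entry=0x42007 [P=1 RW=1 US=1 PS=0]
  L3: frame=0x42 idx=10 entry=0x45007 [P=1 RW=1 US=1 PS=0]
  ⇒ phys 0x45169  [4 reads]
#1 VA=0x88083A00117 (r,kernel):
  L0: frame=0x3A idx=17 entry=0x46007 [P=1 RW=1 US=1 PS=0]
  L1: frame=0x46 idx=2 entry=0x47007 [P=1 RW=1 US=1 PS=0]
  L2: frame=0x47 idx=29 entry=0x4B007 [P=1 RW=1 US=1 PS=0]
  L3: frame=0x4B idx=0 entry=0x4E007 [P=1 RW=1 US=1 PS=0]
  ⇒ phys 0x4E117  [4 reads]
#2 VA=0x307C24046B3 (r,kernel):
  L0: frame=0x3A idx=6 entry=0x4F007 [P=1 RW=1 US=1 PS=0]
  L1: frame=0x4F idx=31 entry=0x51007 [P=1 RW=1 US=1 PS=0]
  L2: frame=0x51 idx=18 entry=0x55007 [P=1 RW=1 US=1 PS=0]
  L3: frame=0x55 idx=4 entry=0x59007 [P=1 RW=1 US=1 PS=0]
  ⇒ phys 0x596B3  [4 reads]
#3 VA=0x787802091AF (w,user):
  L0: frame=0x3A idx=15 entry=0x5B007 [P=1 RW=1 US=1 PS=0]
  L1: frame=0x5B idx=30 entry=0x5F007 [P=1 RW=1 US=1 PS=0]
  L2: frame=0x5F idx=1 entry=0x61007 [P=1 RW=1 US=1 PS=0]
  L3: frame=0x61 idx=9 entry=0x62007 [P=1 RW=1 US=1 PS=0]
  ⇒ phys 0x621AF  [4 reads]
#4 VA=0x5044020608A (w,user):
  L0: frame=0x3A idx=10 entry=0x65007 [P=1 RW=1 US=1 PS=0]
  L1: frame=0x65 idx=17 entry=0x68007 [P=1 RW=1 US=1 PS=0]
  L2: frame=0x68 idx=1 entry=0x6A007 [P=1 RW=1 US=1 PS=0]
  L3: frame=0x6A idx=6 entry=0x6E007 [P=1 RW=1 US=1 PS=0]
  ⇒ phys 0x6E08A  [4 reads]
#5 VA=0x2038163BB (w,user):
  L0: frame=0x3A idx=0 entry=0x71007 [P=1 RW=1 US=1 PS=0]
  L1: frame=0x71 idx=8 entry=0x74007 [P=1 RW=1 US=1 PS=0]
  L2: frame=0x74 idx=28 entry=0x76007 [P=1 RW=1 US=1 PS=0]
  L3: frame=0x76 idx=22 entry=0x79007 [P=1 RW=1 US=1 PS=0]
  ⇒ phys 0x793BB  [4 reads]
#6 VA=0x587C000017B (r,user):
  L0: frame=0x3A idx=11 entry=0x7A007 [P=1 RW=1 US=1 PS=0]
  L1: frame=0x7A idx=31 entry=0x72000 [P=0 RW=0 US=0 PS=0]
  ⇒ fault: PAGE_NOT_PRESENT  — 2 lookups

Access #3 fault: NONE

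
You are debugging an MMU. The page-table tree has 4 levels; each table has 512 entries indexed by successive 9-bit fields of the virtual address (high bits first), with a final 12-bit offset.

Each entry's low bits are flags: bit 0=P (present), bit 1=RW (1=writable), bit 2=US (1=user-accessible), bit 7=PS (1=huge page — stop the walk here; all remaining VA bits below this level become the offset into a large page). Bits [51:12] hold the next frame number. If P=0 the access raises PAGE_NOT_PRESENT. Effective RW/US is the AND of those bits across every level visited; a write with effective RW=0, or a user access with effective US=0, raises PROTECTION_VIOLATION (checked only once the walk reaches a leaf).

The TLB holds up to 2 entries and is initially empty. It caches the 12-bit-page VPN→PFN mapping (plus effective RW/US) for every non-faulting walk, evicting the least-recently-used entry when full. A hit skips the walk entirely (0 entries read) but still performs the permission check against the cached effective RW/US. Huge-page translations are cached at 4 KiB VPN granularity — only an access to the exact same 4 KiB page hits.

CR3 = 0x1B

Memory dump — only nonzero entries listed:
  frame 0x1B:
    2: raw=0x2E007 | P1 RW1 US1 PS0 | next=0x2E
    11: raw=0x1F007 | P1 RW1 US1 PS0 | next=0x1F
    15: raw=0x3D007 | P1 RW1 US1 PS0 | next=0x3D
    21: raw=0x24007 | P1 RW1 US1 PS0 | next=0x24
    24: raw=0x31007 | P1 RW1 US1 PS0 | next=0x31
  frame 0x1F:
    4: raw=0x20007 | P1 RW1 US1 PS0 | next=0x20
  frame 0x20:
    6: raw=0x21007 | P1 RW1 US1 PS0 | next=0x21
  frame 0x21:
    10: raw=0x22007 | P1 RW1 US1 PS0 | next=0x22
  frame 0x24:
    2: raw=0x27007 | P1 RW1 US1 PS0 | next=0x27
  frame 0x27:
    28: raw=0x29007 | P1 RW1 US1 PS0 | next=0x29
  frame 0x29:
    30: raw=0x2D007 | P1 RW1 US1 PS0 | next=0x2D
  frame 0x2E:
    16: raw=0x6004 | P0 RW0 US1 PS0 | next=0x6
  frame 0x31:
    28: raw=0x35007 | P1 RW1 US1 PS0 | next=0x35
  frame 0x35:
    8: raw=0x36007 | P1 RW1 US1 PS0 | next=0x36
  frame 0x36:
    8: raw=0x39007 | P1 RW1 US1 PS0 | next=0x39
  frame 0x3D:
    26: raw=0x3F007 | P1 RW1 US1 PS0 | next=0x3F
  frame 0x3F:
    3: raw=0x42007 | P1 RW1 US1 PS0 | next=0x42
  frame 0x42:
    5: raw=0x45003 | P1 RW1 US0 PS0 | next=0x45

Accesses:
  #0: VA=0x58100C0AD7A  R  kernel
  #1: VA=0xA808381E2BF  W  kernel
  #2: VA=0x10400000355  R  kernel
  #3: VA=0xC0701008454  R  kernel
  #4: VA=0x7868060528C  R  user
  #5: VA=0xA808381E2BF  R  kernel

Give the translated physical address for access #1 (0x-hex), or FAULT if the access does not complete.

Per-access translation:
#0 VA=0x58100C0AD7A (r,kernel):
  lvl0: tbl 0x1B, slot 11 ⇒ 0x1F007 (P1/RW1/US1/PS0)
  lvl1: tbl 0x1F, slot 4 ⇒ 0x20007 (P1/RW1/US1/PS0)
  lvl2: tbl 0x20, slot 6 ⇒ 0x21007 (P1/RW1/US1/PS0)
  lvl3: tbl 0x21, slot 10 ⇒ 0x22007 (P1/RW1/US1/PS0)
  ⇒ phys 0x22D7A  [4 reads]
#1 VA=0xA808381E2BF (w,kernel):
  lvl0: tbl 0x1B, slot 21 ⇒ 0x24007 (P1/RW1/US1/PS0)
  lvl1: tbl 0x24, slot 2 ⇒ 0x27007 (P1/RW1/US1/PS0)
  lvl2: tbl 0x27, slot 28 ⇒ 0x29007 (P1/RW1/US1/PS0)
  lvl3: tbl 0x29, slot 30 ⇒ 0x2D007 (P1/RW1/US1/PS0)
  ⇒ phys 0x2D2BF  [4 reads]
#2 VA=0x10400000355 (r,kernel):
  lvl0: tbl 0x1B, slot 2 ⇒ 0x2E007 (P1/RW1/US1/PS0)
  lvl1: tbl 0x2E, slot 16 ⇒ 0x6004 (P0/RW0/US1/PS0)
  ⇒ fault: PAGE_NOT_PRESENT  — 2 lookups
#3 VA=0xC0701008454 (r,kernel):
  lvl0: tbl 0x1B, slot 24 ⇒ 0x31007 (P1/RW1/US1/PS0)
  lvl1: tbl 0x31, slot 28 ⇒ 0x35007 (P1/RW1/US1/PS0)
  lvl2: tbl 0x35, slot 8 ⇒ 0x36007 (P1/RW1/US1/PS0)
  lvl3: tbl 0x36, slot 8 ⇒ 0x39007 (P1/RW1/US1/PS0)
  ⇒ phys 0x39454  [4 reads]
#4 VA=0x7868060528C (r,user):
  lvl0: tbl 0x1B, slot 15 ⇒ 0x3D007 (P1/RW1/US1/PS0)
  lvl1: tbl 0x3D, slot 26 ⇒ 0x3F007 (P1/RW1/US1/PS0)
  lvl2: tbl 0x3F, slot 3 ⇒ 0x42007 (P1/RW1/US1/PS0)
  lvl3: tbl 0x42, slot 5 ⇒ 0x45003 (P1/RW1/US0/PS0)
  ⇒ fault: PROTECTION_VIOLATION  — 4 lookups
#5 VA=0xA808381E2BF (r,kernel):
  TLB hit vpn=0xA808381E → PA=0x2D2BF

Access #1 PA: 0x2D2BF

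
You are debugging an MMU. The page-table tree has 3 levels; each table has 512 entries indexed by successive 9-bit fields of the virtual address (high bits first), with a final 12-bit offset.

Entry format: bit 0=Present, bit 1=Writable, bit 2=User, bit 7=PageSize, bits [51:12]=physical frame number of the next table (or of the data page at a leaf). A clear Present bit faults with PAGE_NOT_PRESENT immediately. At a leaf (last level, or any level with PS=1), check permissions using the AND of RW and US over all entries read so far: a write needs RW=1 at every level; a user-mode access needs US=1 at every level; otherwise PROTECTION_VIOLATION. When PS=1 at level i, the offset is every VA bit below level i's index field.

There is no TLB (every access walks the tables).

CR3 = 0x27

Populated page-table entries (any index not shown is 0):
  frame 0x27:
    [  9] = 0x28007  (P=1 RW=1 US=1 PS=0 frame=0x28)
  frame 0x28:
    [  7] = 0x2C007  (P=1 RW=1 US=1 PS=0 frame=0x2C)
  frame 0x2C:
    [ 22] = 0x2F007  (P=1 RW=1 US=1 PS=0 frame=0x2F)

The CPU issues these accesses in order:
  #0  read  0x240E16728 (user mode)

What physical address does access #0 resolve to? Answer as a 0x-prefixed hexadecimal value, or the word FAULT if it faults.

Walk each access:
#0 VA=0x240E16728 (r,user):
  lvl0: tbl 0x27, slot 9 ⇒ 0x28007 (P1/RW1/US1/PS0)
  lvl1: tbl 0x28, slot 7 ⇒ 0x2C007 (P1/RW1/US1/PS0)
  lvl2: tbl 0x2C, slot 22 ⇒ 0x2F007 (P1/RW1/US1/PS0)
  → PA=0x2F728  (3 entries read)

Access #0 PA: 0x2F728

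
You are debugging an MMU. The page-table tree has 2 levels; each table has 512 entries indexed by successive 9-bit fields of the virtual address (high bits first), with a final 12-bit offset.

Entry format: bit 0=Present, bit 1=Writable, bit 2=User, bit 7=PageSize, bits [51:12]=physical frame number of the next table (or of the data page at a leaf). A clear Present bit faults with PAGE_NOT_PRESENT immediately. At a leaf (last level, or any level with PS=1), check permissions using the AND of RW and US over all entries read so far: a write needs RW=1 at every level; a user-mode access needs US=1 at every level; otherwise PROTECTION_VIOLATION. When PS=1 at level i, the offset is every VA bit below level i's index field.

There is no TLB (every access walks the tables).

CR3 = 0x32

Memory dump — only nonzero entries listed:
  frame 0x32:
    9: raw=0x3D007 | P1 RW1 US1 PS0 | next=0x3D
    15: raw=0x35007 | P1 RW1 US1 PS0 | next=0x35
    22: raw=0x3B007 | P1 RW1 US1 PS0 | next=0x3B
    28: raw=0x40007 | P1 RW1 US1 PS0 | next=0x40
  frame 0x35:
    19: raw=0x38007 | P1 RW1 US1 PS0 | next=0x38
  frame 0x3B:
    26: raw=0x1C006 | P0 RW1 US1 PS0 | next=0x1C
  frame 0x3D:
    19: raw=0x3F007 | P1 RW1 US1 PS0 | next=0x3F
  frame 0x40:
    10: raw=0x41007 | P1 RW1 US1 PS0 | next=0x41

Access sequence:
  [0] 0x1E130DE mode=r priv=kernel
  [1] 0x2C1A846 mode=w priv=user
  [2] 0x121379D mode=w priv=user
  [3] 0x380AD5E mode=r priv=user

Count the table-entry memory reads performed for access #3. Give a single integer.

Per-access translation:
#0 VA=0x1E130DE (r,kernel):
  lvl0: tbl 0x32, slot 15 ⇒ 0x35007 (P1/RW1/US1/PS0)
  lvl1: tbl 0x35, slot 19 ⇒ 0x38007 (P1/RW1/US1/PS0)
  ⇒ phys 0x380DE  [2 reads]
#1 VA=0x2C1A846 (w,user):
  lvl0: tbl 0x32, slot 22 ⇒ 0x3B007 (P1/RW1/US1/PS0)
  lvl1: tbl 0x3B, slot 26 ⇒ 0x1C006 (P0/RW1/US1/PS0)
  ⇒ fault: PAGE_NOT_PRESENT  — 2 lookups
#2 VA=0x121379D (w,user):
  lvl0: tbl 0x32, slot 9 ⇒ 0x3D007 (P1/RW1/US1/PS0)
  lvl1: tbl 0x3D, slot 19 ⇒ 0x3F007 (P1/RW1/US1/PS0)
  ⇒ phys 0x3F79D  [2 reads]
#3 VA=0x380AD5E (r,user):
  lvl0: tbl 0x32, slot 28 ⇒ 0x40007 (P1/RW1/US1/PS0)
  lvl1: tbl 0x40, slot 10 ⇒ 0x41007 (P1/RW1/US1/PS0)
  ⇒ phys 0x41D5E  [2 reads]

Entries read for #3: 2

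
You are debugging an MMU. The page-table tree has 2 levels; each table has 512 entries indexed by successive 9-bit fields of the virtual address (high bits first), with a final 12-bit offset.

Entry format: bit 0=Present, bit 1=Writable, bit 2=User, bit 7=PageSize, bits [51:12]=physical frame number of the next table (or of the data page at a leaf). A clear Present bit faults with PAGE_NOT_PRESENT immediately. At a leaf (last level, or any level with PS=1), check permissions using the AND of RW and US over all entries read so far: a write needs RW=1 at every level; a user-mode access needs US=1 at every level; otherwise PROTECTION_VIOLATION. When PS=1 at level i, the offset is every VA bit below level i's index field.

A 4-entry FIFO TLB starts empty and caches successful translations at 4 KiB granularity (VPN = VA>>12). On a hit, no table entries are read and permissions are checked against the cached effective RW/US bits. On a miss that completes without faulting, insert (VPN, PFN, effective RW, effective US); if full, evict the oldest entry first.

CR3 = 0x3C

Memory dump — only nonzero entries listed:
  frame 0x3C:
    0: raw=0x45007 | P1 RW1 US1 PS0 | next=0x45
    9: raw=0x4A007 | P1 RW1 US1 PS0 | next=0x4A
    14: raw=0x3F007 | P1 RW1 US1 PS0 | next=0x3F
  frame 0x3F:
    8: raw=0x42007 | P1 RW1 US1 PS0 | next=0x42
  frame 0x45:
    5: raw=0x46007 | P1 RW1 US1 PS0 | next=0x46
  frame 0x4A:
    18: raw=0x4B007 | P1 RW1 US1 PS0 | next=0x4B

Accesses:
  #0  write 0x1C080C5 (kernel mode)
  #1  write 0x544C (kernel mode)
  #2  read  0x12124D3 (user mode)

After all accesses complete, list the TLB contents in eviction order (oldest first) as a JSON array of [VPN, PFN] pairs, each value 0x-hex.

Trace:
#0 VA=0x1C080C5 (w,kernel):
  L0: frame=0x3C idx=14 entry=0x3F007 [P=1 RW=1 US=1 PS=0]
  L1: frame=0x3F idx=8 entry=0x42007 [P=1 RW=1 US=1 PS=0]
  ⇒ phys 0x420C5  [2 reads]
#1 VA=0x544C (w,kernel):
  L0: frame=0x3C idx=0 entry=0x45007 [P=1 RW=1 US=1 PS=0]
  L1: frame=0x45 idx=5 entry=0x46007 [P=1 RW=1 US=1 PS=0]
  ⇒ phys 0x4644C  [2 reads]
#2 VA=0x12124D3 (r,user):
  L0: frame=0x3C idx=9 entry=0x4A007 [P=1 RW=1 US=1 PS=0]
  L1: frame=0x4A idx=18 entry=0x4B007 [P=1 RW=1 US=1 PS=0]
  ⇒ phys 0x4B4D3  [2 reads]

TLB: [["0x1C08", "0x42"], ["0x5", "0x46"], ["0x1212", "0x4B"]]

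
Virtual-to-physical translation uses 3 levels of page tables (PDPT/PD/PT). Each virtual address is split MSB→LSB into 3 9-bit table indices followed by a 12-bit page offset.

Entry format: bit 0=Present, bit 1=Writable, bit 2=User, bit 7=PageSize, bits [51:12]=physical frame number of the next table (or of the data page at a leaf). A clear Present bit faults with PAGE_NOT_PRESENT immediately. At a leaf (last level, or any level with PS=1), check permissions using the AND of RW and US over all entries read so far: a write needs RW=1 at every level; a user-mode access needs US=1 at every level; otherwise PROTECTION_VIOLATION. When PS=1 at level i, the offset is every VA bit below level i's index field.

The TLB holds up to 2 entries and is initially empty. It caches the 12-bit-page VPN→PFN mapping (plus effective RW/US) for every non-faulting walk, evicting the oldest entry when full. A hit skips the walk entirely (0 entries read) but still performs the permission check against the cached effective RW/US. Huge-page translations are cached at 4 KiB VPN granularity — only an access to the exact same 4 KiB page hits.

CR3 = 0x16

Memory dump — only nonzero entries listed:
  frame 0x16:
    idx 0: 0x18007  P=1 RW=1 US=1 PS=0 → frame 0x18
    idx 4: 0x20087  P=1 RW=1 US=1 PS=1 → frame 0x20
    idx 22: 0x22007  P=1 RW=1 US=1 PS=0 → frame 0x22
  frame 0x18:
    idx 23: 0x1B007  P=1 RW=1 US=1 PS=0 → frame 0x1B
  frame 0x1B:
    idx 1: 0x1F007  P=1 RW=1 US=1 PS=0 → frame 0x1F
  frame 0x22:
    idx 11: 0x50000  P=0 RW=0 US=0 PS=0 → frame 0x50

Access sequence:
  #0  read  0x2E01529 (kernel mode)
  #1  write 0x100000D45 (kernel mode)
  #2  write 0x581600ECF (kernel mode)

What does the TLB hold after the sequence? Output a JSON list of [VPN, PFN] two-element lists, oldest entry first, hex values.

Walk each access:
#0 VA=0x2E01529 (r,kernel):
  L0 @0x16[0] → 0x18007  P=1,RW=1,US=1,PS=0
  L1 @0x18[23] → 0x1B007  P=1,RW=1,US=1,PS=0
  L2 @0x1B[1] → 0x1F007  P=1,RW=1,US=1,PS=0
  ⇒ phys 0x1F529  [3 reads]
#1 VA=0x100000D45 (w,kernel):
  L0 @0x16[4] → 0x20087  P=1,RW=1,US=1,PS=1
  ⇒ phys 0x20D45 (huge @L0)  [1 reads]
#2 VA=0x581600ECF (w,kernel):
  L0 @0x16[22] → 0x22007  P=1,RW=1,US=1,PS=0
  L1 @0x22[11] → 0x50000  P=0,RW=0,US=0,PS=0
  ⇒ fault: PAGE_NOT_PRESENT  — 2 lookups

TLB: [["0x2E01", "0x1F"], ["0x100000", "0x20"]]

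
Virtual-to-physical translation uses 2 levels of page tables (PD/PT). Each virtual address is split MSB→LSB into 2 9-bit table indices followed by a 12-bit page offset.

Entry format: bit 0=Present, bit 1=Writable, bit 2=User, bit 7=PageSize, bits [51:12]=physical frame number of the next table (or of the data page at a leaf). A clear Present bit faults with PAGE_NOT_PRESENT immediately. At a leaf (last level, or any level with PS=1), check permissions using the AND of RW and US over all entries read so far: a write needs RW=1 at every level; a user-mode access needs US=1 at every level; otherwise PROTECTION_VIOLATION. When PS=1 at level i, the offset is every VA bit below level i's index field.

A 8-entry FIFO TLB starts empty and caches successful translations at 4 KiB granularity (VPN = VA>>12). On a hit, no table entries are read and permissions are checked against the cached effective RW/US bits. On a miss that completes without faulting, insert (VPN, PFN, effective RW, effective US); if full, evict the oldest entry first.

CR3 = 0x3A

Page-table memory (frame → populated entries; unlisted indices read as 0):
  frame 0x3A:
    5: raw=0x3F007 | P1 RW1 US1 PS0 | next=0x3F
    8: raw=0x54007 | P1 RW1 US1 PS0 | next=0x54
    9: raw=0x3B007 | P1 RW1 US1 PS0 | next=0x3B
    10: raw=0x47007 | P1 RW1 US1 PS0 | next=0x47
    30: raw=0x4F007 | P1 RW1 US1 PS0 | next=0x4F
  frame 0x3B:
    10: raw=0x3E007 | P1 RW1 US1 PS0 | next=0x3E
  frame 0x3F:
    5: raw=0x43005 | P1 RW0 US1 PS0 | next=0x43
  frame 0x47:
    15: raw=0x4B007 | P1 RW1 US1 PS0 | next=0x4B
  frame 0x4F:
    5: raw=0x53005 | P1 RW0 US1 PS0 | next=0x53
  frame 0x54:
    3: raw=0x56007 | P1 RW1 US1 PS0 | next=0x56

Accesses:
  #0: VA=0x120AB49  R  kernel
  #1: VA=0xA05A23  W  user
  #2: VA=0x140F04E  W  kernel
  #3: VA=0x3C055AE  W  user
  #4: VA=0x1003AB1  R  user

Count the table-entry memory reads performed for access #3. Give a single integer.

Walk each access:
#0 VA=0x120AB49 (r,kernel):
  L0 @0x3A[9] → 0x3B007  P=1,RW=1,US=1,PS=0
  L1 @0x3B[10] → 0x3E007  P=1,RW=1,US=1,PS=0
  ✓ 0x3EB49  — 2 lookups
#1 VA=0xA05A23 (w,user):
  L0 @0x3A[5] → 0x3F007  P=1,RW=1,US=1,PS=0
  L1 @0x3F[5] → 0x43005  P=1,RW=0,US=1,PS=0
  ⇒ fault: PROTECTION_VIOLATION  — 2 lookups
#2 VA=0x140F04E (w,kernel):
  L0 @0x3A[10] → 0x47007  P=1,RW=1,US=1,PS=0
  L1 @0x47[15] → 0x4B007  P=1,RW=1,US=1,PS=0
  ✓ 0x4B04E  — 2 lookups
#3 VA=0x3C055AE (w,user):
  L0 @0x3A[30] → 0x4F007  P=1,RW=1,US=1,PS=0
  L1 @0x4F[5] → 0x53005  P=1,RW=0,US=1,PS=0
  ⇒ fault: PROTECTION_VIOLATION  — 2 lookups
#4 VA=0x1003AB1 (r,user):
  L0 @0x3A[8] → 0x54007  P=1,RW=1,US=1,PS=0
  L1 @0x54[3] → 0x56007  P=1,RW=1,US=1,PS=0
  ✓ 0x56AB1  — 2 lookups

Entries read for #3: 2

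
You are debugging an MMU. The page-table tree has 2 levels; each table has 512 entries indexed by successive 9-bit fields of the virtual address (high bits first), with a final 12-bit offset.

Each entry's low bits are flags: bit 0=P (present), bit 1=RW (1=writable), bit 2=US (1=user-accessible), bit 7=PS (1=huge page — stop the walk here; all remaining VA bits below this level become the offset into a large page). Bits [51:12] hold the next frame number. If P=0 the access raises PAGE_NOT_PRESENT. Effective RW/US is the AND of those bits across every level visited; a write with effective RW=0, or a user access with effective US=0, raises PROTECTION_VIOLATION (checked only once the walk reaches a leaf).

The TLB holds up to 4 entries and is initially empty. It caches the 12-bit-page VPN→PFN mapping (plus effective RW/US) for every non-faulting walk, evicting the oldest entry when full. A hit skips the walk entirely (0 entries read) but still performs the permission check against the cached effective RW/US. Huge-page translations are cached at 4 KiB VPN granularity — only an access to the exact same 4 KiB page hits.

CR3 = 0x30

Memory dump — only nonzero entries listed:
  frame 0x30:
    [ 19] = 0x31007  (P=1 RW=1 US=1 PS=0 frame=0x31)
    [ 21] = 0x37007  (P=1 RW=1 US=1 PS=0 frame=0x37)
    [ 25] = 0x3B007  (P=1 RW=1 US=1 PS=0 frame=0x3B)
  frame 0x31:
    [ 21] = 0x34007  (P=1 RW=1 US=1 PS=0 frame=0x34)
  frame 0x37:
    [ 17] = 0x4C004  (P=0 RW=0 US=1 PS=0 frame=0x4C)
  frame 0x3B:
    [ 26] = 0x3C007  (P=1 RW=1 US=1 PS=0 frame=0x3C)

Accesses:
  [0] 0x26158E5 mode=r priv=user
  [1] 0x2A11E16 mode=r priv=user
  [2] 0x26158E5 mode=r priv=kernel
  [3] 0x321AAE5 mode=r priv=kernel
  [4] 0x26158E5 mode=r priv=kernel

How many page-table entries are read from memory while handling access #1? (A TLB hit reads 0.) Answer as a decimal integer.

Walk each access:
#0 VA=0x26158E5 (r,user):
  lvl0: tbl 0x30, slot 19 ⇒ 0x31007 (P1/RW1/US1/PS0)
  lvl1: tbl 0x31, slot 21 ⇒ 0x34007 (P1/RW1/US1/PS0)
  ✓ 0x348E5  — 2 lookups
#1 VA=0x2A11E16 (r,user):
  lvl0: tbl 0x30, slot 21 ⇒ 0x37007 (P1/RW1/US1/PS0)
  lvl1: tbl 0x37, slot 17 ⇒ 0x4C004 (P0/RW0/US1/PS0)
  → PAGE_NOT_PRESENT  (2 entries read)
#2 VA=0x26158E5 (r,kernel):
  TLB hit vpn=0x2615 → PA=0x348E5
#3 VA=0x321AAE5 (r,kernel):
  lvl0: tbl 0x30, slot 25 ⇒ 0x3B007 (P1/RW1/US1/PS0)
  lvl1: tbl 0x3B, slot 26 ⇒ 0x3C007 (P1/RW1/US1/PS0)
  ✓ 0x3CAE5  — 2 lookups
#4 VA=0x26158E5 (r,kernel):
  TLB hit vpn=0x2615 → PA=0x348E5

Entries read for #1: 2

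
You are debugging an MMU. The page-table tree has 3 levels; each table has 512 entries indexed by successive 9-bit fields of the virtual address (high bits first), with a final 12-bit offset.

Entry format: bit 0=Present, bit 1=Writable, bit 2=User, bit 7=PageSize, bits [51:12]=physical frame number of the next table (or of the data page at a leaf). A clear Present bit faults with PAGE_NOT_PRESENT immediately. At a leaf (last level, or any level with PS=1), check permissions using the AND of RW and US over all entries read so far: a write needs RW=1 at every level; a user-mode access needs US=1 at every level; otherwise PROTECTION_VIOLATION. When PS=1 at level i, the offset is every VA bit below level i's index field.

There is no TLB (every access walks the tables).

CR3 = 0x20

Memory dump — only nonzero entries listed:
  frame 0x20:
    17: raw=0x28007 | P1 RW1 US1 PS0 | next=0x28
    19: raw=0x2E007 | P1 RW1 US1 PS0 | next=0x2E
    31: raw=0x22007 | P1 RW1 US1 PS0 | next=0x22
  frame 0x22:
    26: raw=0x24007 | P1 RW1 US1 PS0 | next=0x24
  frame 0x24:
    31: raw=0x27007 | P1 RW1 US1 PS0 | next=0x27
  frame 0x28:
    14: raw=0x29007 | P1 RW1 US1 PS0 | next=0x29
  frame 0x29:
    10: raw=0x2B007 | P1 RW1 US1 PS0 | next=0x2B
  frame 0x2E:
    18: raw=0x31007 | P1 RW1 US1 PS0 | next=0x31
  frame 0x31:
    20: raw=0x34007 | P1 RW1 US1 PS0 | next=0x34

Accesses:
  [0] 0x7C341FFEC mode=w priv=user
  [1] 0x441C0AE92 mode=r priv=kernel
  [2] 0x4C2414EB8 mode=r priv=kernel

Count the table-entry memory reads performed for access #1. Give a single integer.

Trace:
#0 VA=0x7C341FFEC (w,user):
  lvl0: tbl 0x20, slot 31 ⇒ 0x22007 (P1/RW1/US1/PS0)
  lvl1: tbl 0x22, slot 26 ⇒ 0x24007 (P1/RW1/US1/PS0)
  lvl2: tbl 0x24, slot 31 ⇒ 0x27007 (P1/RW1/US1/PS0)
  ✓ 0x27FEC  — 3 lookups
#1 VA=0x441C0AE92 (r,kernel):
  lvl0: tbl 0x20, slot 17 ⇒ 0x28007 (P1/RW1/US1/PS0)
  lvl1: tbl 0x28, slot 14 ⇒ 0x29007 (P1/RW1/US1/PS0)
  lvl2: tbl 0x29, slot 10 ⇒ 0x2B007 (P1/RW1/US1/PS0)
  ✓ 0x2BE92  — 3 lookups
#2 VA=0x4C2414EB8 (r,kernel):
  lvl0: tbl 0x20, slot 19 ⇒ 0x2E007 (P1/RW1/US1/PS0)
  lvl1: tbl 0x2E, slot 18 ⇒ 0x31007 (P1/RW1/US1/PS0)
  lvl2: tbl 0x31, slot 20 ⇒ 0x34007 (P1/RW1/US1/PS0)
  ✓ 0x34EB8  — 3 lookups

Entries read for #1: 3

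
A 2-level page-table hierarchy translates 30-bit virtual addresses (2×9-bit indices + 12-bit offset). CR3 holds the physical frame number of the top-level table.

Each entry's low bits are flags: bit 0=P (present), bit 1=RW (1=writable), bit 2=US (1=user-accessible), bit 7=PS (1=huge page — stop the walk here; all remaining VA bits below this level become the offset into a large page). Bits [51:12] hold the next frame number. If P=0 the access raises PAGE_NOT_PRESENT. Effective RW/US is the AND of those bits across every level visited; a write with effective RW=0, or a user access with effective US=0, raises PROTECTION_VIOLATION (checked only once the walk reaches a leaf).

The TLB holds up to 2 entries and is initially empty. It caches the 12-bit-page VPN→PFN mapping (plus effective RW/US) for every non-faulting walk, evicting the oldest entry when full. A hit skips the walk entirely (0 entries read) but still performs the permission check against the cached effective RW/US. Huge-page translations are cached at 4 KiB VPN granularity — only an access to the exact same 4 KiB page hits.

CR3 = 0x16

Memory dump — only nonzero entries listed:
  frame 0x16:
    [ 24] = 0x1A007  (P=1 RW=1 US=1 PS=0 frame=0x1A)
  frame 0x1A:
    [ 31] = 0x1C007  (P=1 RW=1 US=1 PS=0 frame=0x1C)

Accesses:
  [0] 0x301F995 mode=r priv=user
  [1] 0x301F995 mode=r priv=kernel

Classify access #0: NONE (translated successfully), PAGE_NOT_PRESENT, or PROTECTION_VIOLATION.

Walk each access:
#0 VA=0x301F995 (r,user):
  L0: frame=0x16 idx=24 entry=0x1A007 [P=1 RW=1 US=1 PS=0]
  L1: frame=0x1A idx=31 entry=0x1C007 [P=1 RW=1 US=1 PS=0]
  → PA=0x1C995  (2 entries read)
#1 VA=0x301F995 (r,kernel):
  TLB hit vpn=0x301F → PA=0x1C995

Access #0 fault: NONE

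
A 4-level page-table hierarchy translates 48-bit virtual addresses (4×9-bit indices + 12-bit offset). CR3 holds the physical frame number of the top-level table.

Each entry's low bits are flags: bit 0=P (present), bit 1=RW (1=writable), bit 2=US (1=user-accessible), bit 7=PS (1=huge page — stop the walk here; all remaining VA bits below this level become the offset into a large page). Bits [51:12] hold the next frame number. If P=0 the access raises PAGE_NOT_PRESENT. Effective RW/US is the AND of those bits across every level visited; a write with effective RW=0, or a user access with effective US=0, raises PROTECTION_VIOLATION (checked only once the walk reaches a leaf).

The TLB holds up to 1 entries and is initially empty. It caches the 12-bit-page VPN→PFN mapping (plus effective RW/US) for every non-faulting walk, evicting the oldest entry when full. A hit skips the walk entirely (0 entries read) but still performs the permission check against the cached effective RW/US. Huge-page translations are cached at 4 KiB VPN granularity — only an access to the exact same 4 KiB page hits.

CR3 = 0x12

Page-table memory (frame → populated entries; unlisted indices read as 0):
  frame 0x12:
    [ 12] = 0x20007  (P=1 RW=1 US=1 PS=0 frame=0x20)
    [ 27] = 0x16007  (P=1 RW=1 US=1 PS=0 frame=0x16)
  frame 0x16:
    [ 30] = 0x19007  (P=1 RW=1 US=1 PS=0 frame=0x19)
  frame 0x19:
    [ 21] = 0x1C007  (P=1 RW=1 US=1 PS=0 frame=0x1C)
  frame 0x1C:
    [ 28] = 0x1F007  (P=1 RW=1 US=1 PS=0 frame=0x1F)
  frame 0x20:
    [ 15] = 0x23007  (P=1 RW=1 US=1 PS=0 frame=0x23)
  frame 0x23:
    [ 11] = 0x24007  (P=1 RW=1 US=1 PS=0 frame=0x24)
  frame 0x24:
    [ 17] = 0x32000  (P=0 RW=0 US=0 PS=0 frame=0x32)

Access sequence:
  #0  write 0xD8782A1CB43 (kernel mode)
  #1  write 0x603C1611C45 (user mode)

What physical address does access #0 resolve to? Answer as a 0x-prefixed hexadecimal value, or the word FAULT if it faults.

Per-access translation:
#0 VA=0xD8782A1CB43 (w,kernel):
  L0: frame=0x12 idx=27 entry=0x16007 [P=1 RW=1 US=1 PS=0]
  L1: frame=0x16 idx=30 entry=0x19007 [P=1 RW=1 US=1 PS=0]
  L2: frame=0x19 idx=21 entry=0x1C007 [P=1 RW=1 US=1 PS=0]
  L3: frame=0x1C idx=28 entry=0x1F007 [P=1 RW=1 US=1 PS=0]
  ✓ 0x1FB43  — 4 lookups
#1 VA=0x603C1611C45 (w,user):
  L0: frame=0x12 idx=12 entry=0x20007 [P=1 RW=1 US=1 PS=0]
  L1: frame=0x20 idx=15 entry=0x23007 [P=1 RW=1 US=1 PS=0]
  L2: frame=0x23 idx=11 entry=0x24007 [P=1 RW=1 US=1 PS=0]
  L3: frame=0x24 idx=17 entry=0x32000 [P=0 RW=0 US=0 PS=0]
  ✗ PAGE_NOT_PRESENT  [4 reads]

Access #0 PA: 0x1FB43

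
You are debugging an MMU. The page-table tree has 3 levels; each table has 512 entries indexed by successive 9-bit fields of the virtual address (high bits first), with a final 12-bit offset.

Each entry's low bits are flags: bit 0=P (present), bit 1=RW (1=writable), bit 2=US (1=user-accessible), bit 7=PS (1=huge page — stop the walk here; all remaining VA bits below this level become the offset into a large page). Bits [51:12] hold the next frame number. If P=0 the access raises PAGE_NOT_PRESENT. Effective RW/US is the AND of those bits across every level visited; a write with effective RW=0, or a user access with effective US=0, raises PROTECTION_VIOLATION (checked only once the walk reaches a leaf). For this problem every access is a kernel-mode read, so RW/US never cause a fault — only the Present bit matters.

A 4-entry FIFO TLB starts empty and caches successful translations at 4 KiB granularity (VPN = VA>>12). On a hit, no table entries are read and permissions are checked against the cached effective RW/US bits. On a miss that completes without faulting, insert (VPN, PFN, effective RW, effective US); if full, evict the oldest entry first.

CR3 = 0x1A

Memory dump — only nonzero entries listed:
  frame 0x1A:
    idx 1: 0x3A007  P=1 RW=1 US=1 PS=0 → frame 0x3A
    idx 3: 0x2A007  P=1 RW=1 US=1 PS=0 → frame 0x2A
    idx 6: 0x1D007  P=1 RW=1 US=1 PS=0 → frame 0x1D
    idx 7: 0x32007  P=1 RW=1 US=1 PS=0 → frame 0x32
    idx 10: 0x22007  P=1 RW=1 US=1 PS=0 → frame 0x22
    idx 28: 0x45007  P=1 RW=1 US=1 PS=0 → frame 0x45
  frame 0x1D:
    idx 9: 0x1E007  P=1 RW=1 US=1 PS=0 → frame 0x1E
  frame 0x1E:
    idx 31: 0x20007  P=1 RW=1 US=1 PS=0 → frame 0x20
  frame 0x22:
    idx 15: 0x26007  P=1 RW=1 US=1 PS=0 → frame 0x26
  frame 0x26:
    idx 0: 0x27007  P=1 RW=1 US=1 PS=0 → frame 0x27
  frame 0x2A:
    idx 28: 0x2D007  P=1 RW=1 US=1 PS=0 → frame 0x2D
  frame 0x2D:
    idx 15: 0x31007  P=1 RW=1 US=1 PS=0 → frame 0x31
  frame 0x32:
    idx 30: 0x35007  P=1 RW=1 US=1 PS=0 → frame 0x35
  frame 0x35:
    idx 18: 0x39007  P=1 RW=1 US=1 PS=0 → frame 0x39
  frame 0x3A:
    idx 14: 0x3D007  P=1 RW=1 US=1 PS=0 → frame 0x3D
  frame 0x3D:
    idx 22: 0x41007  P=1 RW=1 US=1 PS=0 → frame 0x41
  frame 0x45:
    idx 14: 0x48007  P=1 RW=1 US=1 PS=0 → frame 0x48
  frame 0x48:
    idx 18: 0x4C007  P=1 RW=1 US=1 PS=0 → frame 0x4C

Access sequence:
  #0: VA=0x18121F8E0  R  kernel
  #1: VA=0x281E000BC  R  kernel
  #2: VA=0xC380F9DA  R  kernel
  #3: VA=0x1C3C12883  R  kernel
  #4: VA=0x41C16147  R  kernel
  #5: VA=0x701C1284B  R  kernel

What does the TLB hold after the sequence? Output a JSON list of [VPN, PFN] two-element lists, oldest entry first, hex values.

Walk each access:
#0 VA=0x18121F8E0 (r,kernel):
  L0 @0x1A[6] → 0x1D007  P=1,RW=1,US=1,PS=0
  L1 @0x1D[9] → 0x1E007  P=1,RW=1,US=1,PS=0
  L2 @0x1E[31] → 0x20007  P=1,RW=1,US=1,PS=0
  ⇒ phys 0x208E0  [3 reads]
#1 VA=0x281E000BC (r,kernel):
  L0 @0x1A[10] → 0x22007  P=1,RW=1,US=1,PS=0
  L1 @0x22[15] → 0x26007  P=1,RW=1,US=1,PS=0
  L2 @0x26[0] → 0x27007  P=1,RW=1,US=1,PS=0
  ⇒ phys 0x270BC  [3 reads]
#2 VA=0xC380F9DA (r,kernel):
  L0 @0x1A[3] → 0x2A007  P=1,RW=1,US=1,PS=0
  L1 @0x2A[28] → 0x2D007  P=1,RW=1,US=1,PS=0
  L2 @0x2D[15] → 0x31007  P=1,RW=1,US=1,PS=0
  ⇒ phys 0x319DA  [3 reads]
#3 VA=0x1C3C12883 (r,kernel):
  L0 @0x1A[7] → 0x32007  P=1,RW=1,US=1,PS=0
  L1 @0x32[30] → 0x35007  P=1,RW=1,US=1,PS=0
  L2 @0x35[18] → 0x39007  P=1,RW=1,US=1,PS=0
  ⇒ phys 0x39883  [3 reads]
#4 VA=0x41C16147 (r,kernel):
  L0 @0x1A[1] → 0x3A007  P=1,RW=1,US=1,PS=0
  L1 @0x3A[14] → 0x3D007  P=1,RW=1,US=1,PS=0
  L2 @0x3D[22] → 0x41007  P=1,RW=1,US=1,PS=0
  ⇒ phys 0x41147  [3 reads]
#5 VA=0x701C1284B (r,kernel):
  L0 @0x1A[28] → 0x45007  P=1,RW=1,US=1,PS=0
  L1 @0x45[14] → 0x48007  P=1,RW=1,US=1,PS=0
  L2 @0x48[18] → 0x4C007  P=1,RW=1,US=1,PS=0
  ⇒ phys 0x4C84B  [3 reads]

TLB: [["0xC380F", "0x31"], ["0x1C3C12", "0x39"], ["0x41C16", "0x41"], ["0x701C12", "0x4C"]]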